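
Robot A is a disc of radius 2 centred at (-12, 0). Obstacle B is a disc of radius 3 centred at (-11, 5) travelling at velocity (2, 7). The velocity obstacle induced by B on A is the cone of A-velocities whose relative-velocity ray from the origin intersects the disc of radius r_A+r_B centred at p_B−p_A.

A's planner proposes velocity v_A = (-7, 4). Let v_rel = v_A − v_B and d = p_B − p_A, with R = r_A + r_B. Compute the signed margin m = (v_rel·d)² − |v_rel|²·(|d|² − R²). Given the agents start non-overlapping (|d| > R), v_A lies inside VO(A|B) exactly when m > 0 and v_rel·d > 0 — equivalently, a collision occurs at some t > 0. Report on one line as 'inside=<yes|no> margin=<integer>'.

d = (1, 5),  |d|² = 26;  R = 2+3 = 5,  c = 26−5² = 1
v_rel = (-9, -3),  |v_rel|² = 90;  v_rel·d = (-9)·(1) + (-3)·(5) = -24
90·t² + 48·t + 1 = 0  ⇒  m = (-24)² − 90·1 = 486
m = 486 > 0,  v_rel·d = -24 < 0  ⇒  outside

inside=no margin=486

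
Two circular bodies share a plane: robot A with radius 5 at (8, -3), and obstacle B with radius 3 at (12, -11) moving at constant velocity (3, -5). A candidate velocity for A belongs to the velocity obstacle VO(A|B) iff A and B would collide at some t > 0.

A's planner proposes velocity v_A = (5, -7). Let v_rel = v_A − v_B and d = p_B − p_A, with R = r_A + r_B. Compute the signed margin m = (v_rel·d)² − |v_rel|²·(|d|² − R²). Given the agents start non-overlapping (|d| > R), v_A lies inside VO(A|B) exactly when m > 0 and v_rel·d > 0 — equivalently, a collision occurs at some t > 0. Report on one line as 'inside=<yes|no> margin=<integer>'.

d = (4, -8),  |d|² = 80;  R = 5+3 = 8,  c = 80−8² = 16
v_rel = (2, -2),  |v_rel|² = 8;  v_rel·d = (2)·(4) + (-2)·(-8) = 24
8·t² − 48·t + 16 = 0  ⇒  m = 24² − 8·16 = 448
m = 448 > 0,  v_rel·d = 24 > 0  ⇒  inside

inside=yes margin=448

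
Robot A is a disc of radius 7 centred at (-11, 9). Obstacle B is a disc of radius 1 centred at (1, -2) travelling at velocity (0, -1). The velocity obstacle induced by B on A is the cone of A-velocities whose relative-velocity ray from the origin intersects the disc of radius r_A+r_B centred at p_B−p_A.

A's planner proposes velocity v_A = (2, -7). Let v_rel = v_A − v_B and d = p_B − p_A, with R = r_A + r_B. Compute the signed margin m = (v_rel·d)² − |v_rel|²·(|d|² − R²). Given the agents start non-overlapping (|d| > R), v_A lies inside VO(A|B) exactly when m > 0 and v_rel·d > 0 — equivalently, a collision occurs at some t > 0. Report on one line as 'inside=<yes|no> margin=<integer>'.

d = (12, -11),  |d|² = 265;  R = 7+1 = 8,  c = 265−8² = 201
v_rel = (2, -6),  |v_rel|² = 40;  v_rel·d = (2)·(12) + (-6)·(-11) = 90
40·t² − 180·t + 201 = 0  ⇒  m = 90² − 40·201 = 60
m = 60 > 0,  v_rel·d = 90 > 0  ⇒  inside

inside=yes margin=60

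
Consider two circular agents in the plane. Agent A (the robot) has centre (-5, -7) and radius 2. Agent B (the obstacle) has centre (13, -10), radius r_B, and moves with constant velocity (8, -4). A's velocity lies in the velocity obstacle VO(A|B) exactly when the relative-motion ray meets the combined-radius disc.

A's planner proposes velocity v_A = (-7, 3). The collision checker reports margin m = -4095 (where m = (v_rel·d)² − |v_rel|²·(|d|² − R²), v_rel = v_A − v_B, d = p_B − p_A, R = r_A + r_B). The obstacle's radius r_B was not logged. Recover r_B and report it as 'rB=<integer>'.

m = -4095
d = (18, -3);  v_rel = (-15, 7),  |v_rel|² = 274
v_rel×d = (-15)·(-3) − (7)·(18) = -81
since m = R²·274 − (-81)²:  R² = (6561 + -4095) / 274 = 9
R = √9 = 3  ⇒  r_B = 3 − 2 = 1

rB=1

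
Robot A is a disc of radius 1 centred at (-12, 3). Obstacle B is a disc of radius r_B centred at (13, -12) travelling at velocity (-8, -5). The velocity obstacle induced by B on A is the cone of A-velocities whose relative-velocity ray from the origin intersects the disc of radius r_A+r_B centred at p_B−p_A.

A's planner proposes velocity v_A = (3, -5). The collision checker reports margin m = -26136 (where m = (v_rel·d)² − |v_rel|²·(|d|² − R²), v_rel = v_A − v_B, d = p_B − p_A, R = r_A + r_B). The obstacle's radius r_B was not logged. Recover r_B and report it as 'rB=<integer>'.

m = -26136
d = (25, -15);  v_rel = (11, 0),  |v_rel|² = 121
v_rel×d = (11)·(-15) − (0)·(25) = -165
since m = R²·121 − (-165)²:  R² = (27225 + -26136) / 121 = 9
R = √9 = 3  ⇒  r_B = 3 − 1 = 2

rB=2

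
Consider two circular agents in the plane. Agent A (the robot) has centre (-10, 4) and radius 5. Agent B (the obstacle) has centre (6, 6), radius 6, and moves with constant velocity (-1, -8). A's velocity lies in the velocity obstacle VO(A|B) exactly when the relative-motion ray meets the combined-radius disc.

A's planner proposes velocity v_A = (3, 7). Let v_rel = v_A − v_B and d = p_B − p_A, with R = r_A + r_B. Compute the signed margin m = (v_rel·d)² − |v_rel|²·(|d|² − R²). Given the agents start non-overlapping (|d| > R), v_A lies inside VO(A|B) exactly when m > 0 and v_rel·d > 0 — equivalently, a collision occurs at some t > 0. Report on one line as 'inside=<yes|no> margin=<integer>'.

d = (16, 2),  |d|² = 260;  R = 5+6 = 11,  c = 260−11² = 139
v_rel = (4, 15),  |v_rel|² = 241;  v_rel·d = (4)·(16) + (15)·(2) = 94
241·t² − 188·t + 139 = 0  ⇒  m = 94² − 241·139 = -24663
m = -24663 < 0,  v_rel·d = 94 > 0  ⇒  outside

inside=no margin=-24663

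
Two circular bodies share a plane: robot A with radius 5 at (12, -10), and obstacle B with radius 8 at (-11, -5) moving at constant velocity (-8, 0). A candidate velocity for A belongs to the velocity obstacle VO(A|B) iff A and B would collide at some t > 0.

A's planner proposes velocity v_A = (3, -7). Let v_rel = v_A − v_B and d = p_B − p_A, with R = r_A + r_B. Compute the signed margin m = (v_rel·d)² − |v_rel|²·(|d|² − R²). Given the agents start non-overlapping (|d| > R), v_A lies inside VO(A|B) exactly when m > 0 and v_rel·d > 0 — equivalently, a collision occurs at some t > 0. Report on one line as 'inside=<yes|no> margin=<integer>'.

d = (-23, 5),  |d|² = 554;  R = 5+8 = 13,  c = 554−13² = 385
v_rel = (11, -7),  |v_rel|² = 170;  v_rel·d = (11)·(-23) + (-7)·(5) = -288
170·t² + 576·t + 385 = 0  ⇒  m = (-288)² − 170·385 = 17494
m = 17494 > 0,  v_rel·d = -288 < 0  ⇒  outside

inside=no margin=17494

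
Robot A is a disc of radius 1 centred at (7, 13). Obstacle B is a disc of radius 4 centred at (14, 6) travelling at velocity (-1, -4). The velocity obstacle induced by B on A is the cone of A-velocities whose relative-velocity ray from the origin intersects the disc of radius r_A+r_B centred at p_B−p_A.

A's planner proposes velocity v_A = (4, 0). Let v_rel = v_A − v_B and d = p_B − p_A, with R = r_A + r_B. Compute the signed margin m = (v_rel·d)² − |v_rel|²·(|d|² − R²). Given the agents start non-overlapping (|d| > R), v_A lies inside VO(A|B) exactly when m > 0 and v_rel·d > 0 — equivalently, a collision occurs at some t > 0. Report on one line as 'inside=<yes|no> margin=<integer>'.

d = (7, -7),  |d|² = 98;  R = 1+4 = 5,  c = 98−5² = 73
v_rel = (5, 4),  |v_rel|² = 41;  v_rel·d = (5)·(7) + (4)·(-7) = 7
41·t² − 14·t + 73 = 0  ⇒  m = 7² − 41·73 = -2944
m = -2944 < 0,  v_rel·d = 7 > 0  ⇒  outside

inside=no margin=-2944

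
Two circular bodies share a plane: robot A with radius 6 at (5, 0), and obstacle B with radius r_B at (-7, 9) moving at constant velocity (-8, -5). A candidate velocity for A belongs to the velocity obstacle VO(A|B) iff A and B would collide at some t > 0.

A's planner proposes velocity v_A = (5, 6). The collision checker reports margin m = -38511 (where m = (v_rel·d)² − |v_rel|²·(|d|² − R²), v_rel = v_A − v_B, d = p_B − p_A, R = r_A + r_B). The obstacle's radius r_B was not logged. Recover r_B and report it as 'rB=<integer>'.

m = -38511
d = (-12, 9);  v_rel = (13, 11),  |v_rel|² = 290
v_rel×d = (13)·(9) − (11)·(-12) = 249
since m = R²·290 − 249²:  R² = (62001 + -38511) / 290 = 81
R = √81 = 9  ⇒  r_B = 9 − 6 = 3

rB=3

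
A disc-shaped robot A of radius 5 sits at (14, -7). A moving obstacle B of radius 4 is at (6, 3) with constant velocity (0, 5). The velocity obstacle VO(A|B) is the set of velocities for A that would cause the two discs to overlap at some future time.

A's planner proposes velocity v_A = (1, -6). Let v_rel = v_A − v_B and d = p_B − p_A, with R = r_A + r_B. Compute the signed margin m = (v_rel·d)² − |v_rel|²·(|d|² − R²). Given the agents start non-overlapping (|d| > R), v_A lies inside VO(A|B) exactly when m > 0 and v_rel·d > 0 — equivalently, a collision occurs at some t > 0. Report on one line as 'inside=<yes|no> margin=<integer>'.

d = (-8, 10),  |d|² = 164;  R = 5+4 = 9,  c = 164−9² = 83
v_rel = (1, -11),  |v_rel|² = 122;  v_rel·d = (1)·(-8) + (-11)·(10) = -118
122·t² + 236·t + 83 = 0  ⇒  m = (-118)² − 122·83 = 3798
m = 3798 > 0,  v_rel·d = -118 < 0  ⇒  outside

inside=no margin=3798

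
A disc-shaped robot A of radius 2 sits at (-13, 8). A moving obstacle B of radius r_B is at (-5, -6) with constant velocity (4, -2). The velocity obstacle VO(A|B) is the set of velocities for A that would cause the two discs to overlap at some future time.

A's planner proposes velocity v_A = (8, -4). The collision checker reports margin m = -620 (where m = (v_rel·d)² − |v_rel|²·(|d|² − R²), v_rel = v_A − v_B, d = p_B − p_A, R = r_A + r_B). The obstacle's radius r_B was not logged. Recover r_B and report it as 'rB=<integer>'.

m = -620
d = (8, -14);  v_rel = (4, -2),  |v_rel|² = 20
v_rel×d = (4)·(-14) − (-2)·(8) = -40
since m = R²·20 − (-40)²:  R² = (1600 + -620) / 20 = 49
R = √49 = 7  ⇒  r_B = 7 − 2 = 5

rB=5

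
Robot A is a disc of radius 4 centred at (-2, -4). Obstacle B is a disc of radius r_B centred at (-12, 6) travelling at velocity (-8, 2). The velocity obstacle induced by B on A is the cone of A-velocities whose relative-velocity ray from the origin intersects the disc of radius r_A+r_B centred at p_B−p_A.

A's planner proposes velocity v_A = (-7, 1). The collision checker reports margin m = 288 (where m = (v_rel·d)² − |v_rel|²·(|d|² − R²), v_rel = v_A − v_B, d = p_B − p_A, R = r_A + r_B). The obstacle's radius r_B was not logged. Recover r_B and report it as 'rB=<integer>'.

m = 288
d = (-10, 10);  v_rel = (1, -1),  |v_rel|² = 2
v_rel×d = (1)·(10) − (-1)·(-10) = 0
since m = R²·2 − 0²:  R² = (0 + 288) / 2 = 144
R = √144 = 12  ⇒  r_B = 12 − 4 = 8

rB=8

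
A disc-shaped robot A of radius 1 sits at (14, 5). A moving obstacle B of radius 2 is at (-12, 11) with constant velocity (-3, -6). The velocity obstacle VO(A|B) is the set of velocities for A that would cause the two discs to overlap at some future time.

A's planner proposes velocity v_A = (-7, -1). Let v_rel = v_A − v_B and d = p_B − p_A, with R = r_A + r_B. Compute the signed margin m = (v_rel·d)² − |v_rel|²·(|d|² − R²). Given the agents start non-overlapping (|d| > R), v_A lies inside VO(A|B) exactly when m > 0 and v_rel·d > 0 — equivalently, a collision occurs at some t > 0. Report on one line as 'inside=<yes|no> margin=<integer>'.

d = (-26, 6),  |d|² = 712;  R = 1+2 = 3,  c = 712−3² = 703
v_rel = (-4, 5),  |v_rel|² = 41;  v_rel·d = (-4)·(-26) + (5)·(6) = 134
41·t² − 268·t + 703 = 0  ⇒  m = 134² − 41·703 = -10867
m = -10867 < 0,  v_rel·d = 134 > 0  ⇒  outside

inside=no margin=-10867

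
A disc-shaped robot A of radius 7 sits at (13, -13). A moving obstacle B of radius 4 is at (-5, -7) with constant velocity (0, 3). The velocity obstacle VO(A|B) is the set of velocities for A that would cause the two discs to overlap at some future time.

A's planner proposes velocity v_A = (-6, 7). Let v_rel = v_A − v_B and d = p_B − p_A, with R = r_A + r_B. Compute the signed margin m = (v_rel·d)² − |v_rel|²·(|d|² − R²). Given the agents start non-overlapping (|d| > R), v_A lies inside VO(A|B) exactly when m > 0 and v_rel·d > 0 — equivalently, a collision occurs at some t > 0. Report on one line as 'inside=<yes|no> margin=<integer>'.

d = (-18, 6),  |d|² = 360;  R = 7+4 = 11,  c = 360−11² = 239
v_rel = (-6, 4),  |v_rel|² = 52;  v_rel·d = (-6)·(-18) + (4)·(6) = 132
52·t² − 264·t + 239 = 0  ⇒  m = 132² − 52·239 = 4996
m = 4996 > 0,  v_rel·d = 132 > 0  ⇒  inside

inside=yes margin=4996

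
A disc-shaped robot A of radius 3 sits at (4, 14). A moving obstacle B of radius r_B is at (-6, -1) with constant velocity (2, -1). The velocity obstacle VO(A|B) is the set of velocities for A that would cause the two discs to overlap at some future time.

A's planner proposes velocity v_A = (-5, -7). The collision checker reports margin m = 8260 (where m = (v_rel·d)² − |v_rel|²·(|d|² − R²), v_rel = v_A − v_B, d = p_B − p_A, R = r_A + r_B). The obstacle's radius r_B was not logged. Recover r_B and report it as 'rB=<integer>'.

m = 8260
d = (-10, -15);  v_rel = (-7, -6),  |v_rel|² = 85
v_rel×d = (-7)·(-15) − (-6)·(-10) = 45
since m = R²·85 − 45²:  R² = (2025 + 8260) / 85 = 121
R = √121 = 11  ⇒  r_B = 11 − 3 = 8

rB=8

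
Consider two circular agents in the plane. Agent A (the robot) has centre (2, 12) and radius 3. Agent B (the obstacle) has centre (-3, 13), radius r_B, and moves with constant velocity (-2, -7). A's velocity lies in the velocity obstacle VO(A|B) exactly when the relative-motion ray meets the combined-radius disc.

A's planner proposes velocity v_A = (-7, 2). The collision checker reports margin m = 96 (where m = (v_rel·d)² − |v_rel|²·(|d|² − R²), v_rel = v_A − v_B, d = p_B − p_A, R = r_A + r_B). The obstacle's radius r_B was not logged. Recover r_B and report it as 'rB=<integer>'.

m = 96
d = (-5, 1);  v_rel = (-5, 9),  |v_rel|² = 106
v_rel×d = (-5)·(1) − (9)·(-5) = 40
since m = R²·106 − 40²:  R² = (1600 + 96) / 106 = 16
R = √16 = 4  ⇒  r_B = 4 − 3 = 1

rB=1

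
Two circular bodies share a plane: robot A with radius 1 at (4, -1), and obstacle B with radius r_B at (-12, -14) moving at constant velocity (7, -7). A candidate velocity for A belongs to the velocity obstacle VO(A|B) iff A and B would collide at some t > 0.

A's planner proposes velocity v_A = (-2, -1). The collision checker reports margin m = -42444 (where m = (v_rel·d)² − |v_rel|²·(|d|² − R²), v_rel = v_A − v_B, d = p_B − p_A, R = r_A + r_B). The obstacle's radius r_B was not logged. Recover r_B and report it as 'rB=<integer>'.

m = -42444
d = (-16, -13);  v_rel = (-9, 6),  |v_rel|² = 117
v_rel×d = (-9)·(-13) − (6)·(-16) = 213
since m = R²·117 − 213²:  R² = (45369 + -42444) / 117 = 25
R = √25 = 5  ⇒  r_B = 5 − 1 = 4

rB=4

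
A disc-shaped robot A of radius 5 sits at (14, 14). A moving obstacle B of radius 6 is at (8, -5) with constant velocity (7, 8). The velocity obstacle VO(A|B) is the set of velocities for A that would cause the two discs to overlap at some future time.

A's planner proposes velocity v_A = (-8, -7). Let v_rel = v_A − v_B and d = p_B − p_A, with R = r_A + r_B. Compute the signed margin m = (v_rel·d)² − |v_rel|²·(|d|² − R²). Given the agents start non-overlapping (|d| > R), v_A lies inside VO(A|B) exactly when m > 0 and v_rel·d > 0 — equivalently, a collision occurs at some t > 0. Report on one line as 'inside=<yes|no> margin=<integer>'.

d = (-6, -19),  |d|² = 397;  R = 5+6 = 11,  c = 397−11² = 276
v_rel = (-15, -15),  |v_rel|² = 450;  v_rel·d = (-15)·(-6) + (-15)·(-19) = 375
450·t² − 750·t + 276 = 0  ⇒  m = 375² − 450·276 = 16425
m = 16425 > 0,  v_rel·d = 375 > 0  ⇒  inside

inside=yes margin=16425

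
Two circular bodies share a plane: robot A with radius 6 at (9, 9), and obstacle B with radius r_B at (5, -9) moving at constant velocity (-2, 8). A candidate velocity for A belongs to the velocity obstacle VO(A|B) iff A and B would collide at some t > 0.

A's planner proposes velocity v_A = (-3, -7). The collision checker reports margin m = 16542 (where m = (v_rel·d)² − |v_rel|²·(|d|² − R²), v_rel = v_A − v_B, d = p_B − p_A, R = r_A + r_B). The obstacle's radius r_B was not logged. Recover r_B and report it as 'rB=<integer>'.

m = 16542
d = (-4, -18);  v_rel = (-1, -15),  |v_rel|² = 226
v_rel×d = (-1)·(-18) − (-15)·(-4) = -42
since m = R²·226 − (-42)²:  R² = (1764 + 16542) / 226 = 81
R = √81 = 9  ⇒  r_B = 9 − 6 = 3

rB=3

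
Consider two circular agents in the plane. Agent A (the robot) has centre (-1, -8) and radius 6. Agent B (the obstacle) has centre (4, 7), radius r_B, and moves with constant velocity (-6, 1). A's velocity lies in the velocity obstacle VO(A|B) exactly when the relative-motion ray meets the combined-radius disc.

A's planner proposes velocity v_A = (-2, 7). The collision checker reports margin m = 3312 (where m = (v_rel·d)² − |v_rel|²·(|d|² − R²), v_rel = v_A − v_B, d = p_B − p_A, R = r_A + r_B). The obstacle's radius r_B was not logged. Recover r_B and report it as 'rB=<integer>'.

m = 3312
d = (5, 15);  v_rel = (4, 6),  |v_rel|² = 52
v_rel×d = (4)·(15) − (6)·(5) = 30
since m = R²·52 − 30²:  R² = (900 + 3312) / 52 = 81
R = √81 = 9  ⇒  r_B = 9 − 6 = 3

rB=3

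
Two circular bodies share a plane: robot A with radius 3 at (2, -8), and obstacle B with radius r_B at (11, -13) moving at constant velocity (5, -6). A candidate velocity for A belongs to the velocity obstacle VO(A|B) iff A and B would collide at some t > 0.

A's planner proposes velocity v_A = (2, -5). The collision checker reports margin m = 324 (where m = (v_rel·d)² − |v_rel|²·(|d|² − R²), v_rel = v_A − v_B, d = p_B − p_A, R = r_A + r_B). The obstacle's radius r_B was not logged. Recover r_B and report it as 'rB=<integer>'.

m = 324
d = (9, -5);  v_rel = (-3, 1),  |v_rel|² = 10
v_rel×d = (-3)·(-5) − (1)·(9) = 6
since m = R²·10 − 6²:  R² = (36 + 324) / 10 = 36
R = √36 = 6  ⇒  r_B = 6 − 3 = 3

rB=3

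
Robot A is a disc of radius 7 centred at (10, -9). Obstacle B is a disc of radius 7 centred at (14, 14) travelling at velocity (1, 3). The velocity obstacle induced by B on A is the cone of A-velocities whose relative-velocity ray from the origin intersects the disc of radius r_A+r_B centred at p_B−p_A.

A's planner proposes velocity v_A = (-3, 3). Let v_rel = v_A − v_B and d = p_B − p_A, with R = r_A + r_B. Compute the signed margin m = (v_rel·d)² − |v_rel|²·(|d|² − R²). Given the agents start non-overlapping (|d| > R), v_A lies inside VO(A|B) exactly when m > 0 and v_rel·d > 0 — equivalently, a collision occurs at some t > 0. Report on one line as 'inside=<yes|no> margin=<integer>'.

d = (4, 23),  |d|² = 545;  R = 7+7 = 14,  c = 545−14² = 349
v_rel = (-4, 0),  |v_rel|² = 16;  v_rel·d = (-4)·(4) + (0)·(23) = -16
16·t² + 32·t + 349 = 0  ⇒  m = (-16)² − 16·349 = -5328
m = -5328 < 0,  v_rel·d = -16 < 0  ⇒  outside

inside=no margin=-5328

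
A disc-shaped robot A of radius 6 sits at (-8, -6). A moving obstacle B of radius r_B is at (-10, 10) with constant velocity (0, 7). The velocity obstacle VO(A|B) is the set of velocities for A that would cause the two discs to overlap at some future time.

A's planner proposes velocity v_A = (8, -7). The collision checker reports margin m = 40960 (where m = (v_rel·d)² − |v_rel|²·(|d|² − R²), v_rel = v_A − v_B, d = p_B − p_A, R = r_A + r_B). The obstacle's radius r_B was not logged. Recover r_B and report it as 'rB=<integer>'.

m = 40960
d = (-2, 16);  v_rel = (8, -14),  |v_rel|² = 260
v_rel×d = (8)·(16) − (-14)·(-2) = 100
since m = R²·260 − 100²:  R² = (10000 + 40960) / 260 = 196
R = √196 = 14  ⇒  r_B = 14 − 6 = 8

rB=8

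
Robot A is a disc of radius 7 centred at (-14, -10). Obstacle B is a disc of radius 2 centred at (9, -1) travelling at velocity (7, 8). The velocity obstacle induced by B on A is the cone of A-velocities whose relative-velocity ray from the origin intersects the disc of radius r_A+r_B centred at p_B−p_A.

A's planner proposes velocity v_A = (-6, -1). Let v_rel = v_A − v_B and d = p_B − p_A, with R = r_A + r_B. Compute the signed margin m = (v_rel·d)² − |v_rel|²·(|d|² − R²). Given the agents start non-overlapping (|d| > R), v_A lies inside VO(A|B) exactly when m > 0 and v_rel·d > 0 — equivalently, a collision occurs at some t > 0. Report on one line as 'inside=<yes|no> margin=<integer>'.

d = (23, 9),  |d|² = 610;  R = 7+2 = 9,  c = 610−9² = 529
v_rel = (-13, -9),  |v_rel|² = 250;  v_rel·d = (-13)·(23) + (-9)·(9) = -380
250·t² + 760·t + 529 = 0  ⇒  m = (-380)² − 250·529 = 12150
m = 12150 > 0,  v_rel·d = -380 < 0  ⇒  outside

inside=no margin=12150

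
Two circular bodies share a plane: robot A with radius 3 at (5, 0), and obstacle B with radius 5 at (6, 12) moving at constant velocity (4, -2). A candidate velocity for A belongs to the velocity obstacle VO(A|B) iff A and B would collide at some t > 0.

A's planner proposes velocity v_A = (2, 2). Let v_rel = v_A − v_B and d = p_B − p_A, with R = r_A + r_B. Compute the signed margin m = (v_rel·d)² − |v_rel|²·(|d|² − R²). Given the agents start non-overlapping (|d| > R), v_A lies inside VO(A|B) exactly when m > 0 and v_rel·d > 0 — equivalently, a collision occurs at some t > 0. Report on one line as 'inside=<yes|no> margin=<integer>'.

d = (1, 12),  |d|² = 145;  R = 3+5 = 8,  c = 145−8² = 81
v_rel = (-2, 4),  |v_rel|² = 20;  v_rel·d = (-2)·(1) + (4)·(12) = 46
20·t² − 92·t + 81 = 0  ⇒  m = 46² − 20·81 = 496
m = 496 > 0,  v_rel·d = 46 > 0  ⇒  inside

inside=yes margin=496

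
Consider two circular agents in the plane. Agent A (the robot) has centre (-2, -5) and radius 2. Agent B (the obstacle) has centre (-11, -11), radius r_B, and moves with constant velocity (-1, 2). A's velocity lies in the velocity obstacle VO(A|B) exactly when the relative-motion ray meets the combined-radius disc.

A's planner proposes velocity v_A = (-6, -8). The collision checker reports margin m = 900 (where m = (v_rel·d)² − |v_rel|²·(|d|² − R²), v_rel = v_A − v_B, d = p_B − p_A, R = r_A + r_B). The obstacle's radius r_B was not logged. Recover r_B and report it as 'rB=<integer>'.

m = 900
d = (-9, -6);  v_rel = (-5, -10),  |v_rel|² = 125
v_rel×d = (-5)·(-6) − (-10)·(-9) = -60
since m = R²·125 − (-60)²:  R² = (3600 + 900) / 125 = 36
R = √36 = 6  ⇒  r_B = 6 − 2 = 4

rB=4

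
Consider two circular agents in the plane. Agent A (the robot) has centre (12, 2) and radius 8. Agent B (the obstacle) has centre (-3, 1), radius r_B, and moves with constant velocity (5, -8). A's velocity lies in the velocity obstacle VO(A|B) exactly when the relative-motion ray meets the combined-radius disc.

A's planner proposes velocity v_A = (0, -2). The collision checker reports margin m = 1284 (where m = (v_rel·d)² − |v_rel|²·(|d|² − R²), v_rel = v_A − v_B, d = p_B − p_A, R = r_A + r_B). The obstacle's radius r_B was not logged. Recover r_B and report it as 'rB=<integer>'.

m = 1284
d = (-15, -1);  v_rel = (-5, 6),  |v_rel|² = 61
v_rel×d = (-5)·(-1) − (6)·(-15) = 95
since m = R²·61 − 95²:  R² = (9025 + 1284) / 61 = 169
R = √169 = 13  ⇒  r_B = 13 − 8 = 5

rB=5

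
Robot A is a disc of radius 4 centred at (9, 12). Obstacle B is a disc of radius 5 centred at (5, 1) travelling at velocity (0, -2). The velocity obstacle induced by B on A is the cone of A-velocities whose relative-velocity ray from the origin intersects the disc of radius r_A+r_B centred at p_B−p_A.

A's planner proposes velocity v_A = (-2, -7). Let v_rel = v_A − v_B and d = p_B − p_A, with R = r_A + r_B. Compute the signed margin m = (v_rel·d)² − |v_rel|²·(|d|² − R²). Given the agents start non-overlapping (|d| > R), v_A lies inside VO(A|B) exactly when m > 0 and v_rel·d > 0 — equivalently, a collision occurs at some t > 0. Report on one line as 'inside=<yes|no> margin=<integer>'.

d = (-4, -11),  |d|² = 137;  R = 4+5 = 9,  c = 137−9² = 56
v_rel = (-2, -5),  |v_rel|² = 29;  v_rel·d = (-2)·(-4) + (-5)·(-11) = 63
29·t² − 126·t + 56 = 0  ⇒  m = 63² − 29·56 = 2345
m = 2345 > 0,  v_rel·d = 63 > 0  ⇒  inside

inside=yes margin=2345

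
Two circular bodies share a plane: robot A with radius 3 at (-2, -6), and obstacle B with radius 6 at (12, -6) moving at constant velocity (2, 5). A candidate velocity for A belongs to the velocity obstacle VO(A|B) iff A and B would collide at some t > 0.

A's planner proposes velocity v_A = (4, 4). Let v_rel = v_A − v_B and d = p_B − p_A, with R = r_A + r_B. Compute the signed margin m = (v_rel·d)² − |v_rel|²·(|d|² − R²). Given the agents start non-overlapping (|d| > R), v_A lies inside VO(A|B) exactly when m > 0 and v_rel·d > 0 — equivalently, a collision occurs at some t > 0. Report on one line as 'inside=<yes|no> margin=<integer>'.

d = (14, 0),  |d|² = 196;  R = 3+6 = 9,  c = 196−9² = 115
v_rel = (2, -1),  |v_rel|² = 5;  v_rel·d = (2)·(14) + (-1)·(0) = 28
5·t² − 56·t + 115 = 0  ⇒  m = 28² − 5·115 = 209
m = 209 > 0,  v_rel·d = 28 > 0  ⇒  inside

inside=yes margin=209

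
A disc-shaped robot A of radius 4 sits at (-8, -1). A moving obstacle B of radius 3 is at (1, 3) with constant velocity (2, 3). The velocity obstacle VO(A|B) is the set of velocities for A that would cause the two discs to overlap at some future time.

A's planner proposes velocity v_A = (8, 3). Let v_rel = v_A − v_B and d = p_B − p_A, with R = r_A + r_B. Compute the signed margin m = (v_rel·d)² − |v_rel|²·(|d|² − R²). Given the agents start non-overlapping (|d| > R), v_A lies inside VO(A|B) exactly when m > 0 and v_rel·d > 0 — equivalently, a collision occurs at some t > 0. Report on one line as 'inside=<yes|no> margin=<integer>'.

d = (9, 4),  |d|² = 97;  R = 4+3 = 7,  c = 97−7² = 48
v_rel = (6, 0),  |v_rel|² = 36;  v_rel·d = (6)·(9) + (0)·(4) = 54
36·t² − 108·t + 48 = 0  ⇒  m = 54² − 36·48 = 1188
m = 1188 > 0,  v_rel·d = 54 > 0  ⇒  inside

inside=yes margin=1188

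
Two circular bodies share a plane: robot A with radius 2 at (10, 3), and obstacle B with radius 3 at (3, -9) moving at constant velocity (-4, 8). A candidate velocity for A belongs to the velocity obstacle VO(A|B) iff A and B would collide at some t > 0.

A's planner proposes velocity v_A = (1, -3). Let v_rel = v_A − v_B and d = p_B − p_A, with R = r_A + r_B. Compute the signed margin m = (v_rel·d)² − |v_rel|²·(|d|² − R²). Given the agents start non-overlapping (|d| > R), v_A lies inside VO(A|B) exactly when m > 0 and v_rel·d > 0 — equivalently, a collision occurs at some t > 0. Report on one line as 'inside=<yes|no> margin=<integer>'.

d = (-7, -12),  |d|² = 193;  R = 2+3 = 5,  c = 193−5² = 168
v_rel = (5, -11),  |v_rel|² = 146;  v_rel·d = (5)·(-7) + (-11)·(-12) = 97
146·t² − 194·t + 168 = 0  ⇒  m = 97² − 146·168 = -15119
m = -15119 < 0,  v_rel·d = 97 > 0  ⇒  outside

inside=no margin=-15119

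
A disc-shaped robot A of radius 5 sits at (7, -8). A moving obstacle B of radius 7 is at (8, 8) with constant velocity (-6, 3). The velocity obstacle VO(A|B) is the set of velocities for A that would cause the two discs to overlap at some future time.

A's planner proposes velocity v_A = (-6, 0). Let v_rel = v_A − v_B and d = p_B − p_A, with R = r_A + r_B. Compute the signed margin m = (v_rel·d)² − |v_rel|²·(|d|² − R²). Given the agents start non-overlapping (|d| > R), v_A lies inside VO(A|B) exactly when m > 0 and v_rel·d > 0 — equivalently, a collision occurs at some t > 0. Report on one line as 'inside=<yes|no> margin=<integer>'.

d = (1, 16),  |d|² = 257;  R = 5+7 = 12,  c = 257−12² = 113
v_rel = (0, -3),  |v_rel|² = 9;  v_rel·d = (0)·(1) + (-3)·(16) = -48
9·t² + 96·t + 113 = 0  ⇒  m = (-48)² − 9·113 = 1287
m = 1287 > 0,  v_rel·d = -48 < 0  ⇒  outside

inside=no margin=1287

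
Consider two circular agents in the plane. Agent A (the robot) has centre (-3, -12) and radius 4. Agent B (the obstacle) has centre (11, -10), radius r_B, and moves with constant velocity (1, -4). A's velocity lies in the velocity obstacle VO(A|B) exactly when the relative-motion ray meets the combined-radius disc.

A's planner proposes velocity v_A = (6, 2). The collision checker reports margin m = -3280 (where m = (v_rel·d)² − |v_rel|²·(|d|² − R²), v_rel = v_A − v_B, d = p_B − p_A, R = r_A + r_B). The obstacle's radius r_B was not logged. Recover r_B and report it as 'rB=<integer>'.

m = -3280
d = (14, 2);  v_rel = (5, 6),  |v_rel|² = 61
v_rel×d = (5)·(2) − (6)·(14) = -74
since m = R²·61 − (-74)²:  R² = (5476 + -3280) / 61 = 36
R = √36 = 6  ⇒  r_B = 6 − 4 = 2

rB=2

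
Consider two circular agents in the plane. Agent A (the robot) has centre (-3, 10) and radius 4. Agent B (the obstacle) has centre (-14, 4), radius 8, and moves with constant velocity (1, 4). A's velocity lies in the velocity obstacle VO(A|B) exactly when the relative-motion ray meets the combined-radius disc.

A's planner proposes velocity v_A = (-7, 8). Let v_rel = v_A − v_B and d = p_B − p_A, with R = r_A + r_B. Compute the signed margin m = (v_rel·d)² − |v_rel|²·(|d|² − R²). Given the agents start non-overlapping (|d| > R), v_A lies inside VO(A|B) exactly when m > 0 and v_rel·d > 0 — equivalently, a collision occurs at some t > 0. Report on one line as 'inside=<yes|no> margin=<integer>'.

d = (-11, -6),  |d|² = 157;  R = 4+8 = 12,  c = 157−12² = 13
v_rel = (-8, 4),  |v_rel|² = 80;  v_rel·d = (-8)·(-11) + (4)·(-6) = 64
80·t² − 128·t + 13 = 0  ⇒  m = 64² − 80·13 = 3056
m = 3056 > 0,  v_rel·d = 64 > 0  ⇒  inside

inside=yes margin=3056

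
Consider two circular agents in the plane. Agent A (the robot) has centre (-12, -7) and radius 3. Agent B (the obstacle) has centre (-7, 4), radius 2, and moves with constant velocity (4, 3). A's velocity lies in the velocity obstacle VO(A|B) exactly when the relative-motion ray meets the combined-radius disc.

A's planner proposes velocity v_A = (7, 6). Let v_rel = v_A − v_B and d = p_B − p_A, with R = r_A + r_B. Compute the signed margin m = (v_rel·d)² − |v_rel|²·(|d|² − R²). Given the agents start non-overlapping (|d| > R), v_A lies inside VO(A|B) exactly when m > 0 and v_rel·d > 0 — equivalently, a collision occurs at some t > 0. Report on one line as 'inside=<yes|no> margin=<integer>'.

d = (5, 11),  |d|² = 146;  R = 3+2 = 5,  c = 146−5² = 121
v_rel = (3, 3),  |v_rel|² = 18;  v_rel·d = (3)·(5) + (3)·(11) = 48
18·t² − 96·t + 121 = 0  ⇒  m = 48² − 18·121 = 126
m = 126 > 0,  v_rel·d = 48 > 0  ⇒  inside

inside=yes margin=126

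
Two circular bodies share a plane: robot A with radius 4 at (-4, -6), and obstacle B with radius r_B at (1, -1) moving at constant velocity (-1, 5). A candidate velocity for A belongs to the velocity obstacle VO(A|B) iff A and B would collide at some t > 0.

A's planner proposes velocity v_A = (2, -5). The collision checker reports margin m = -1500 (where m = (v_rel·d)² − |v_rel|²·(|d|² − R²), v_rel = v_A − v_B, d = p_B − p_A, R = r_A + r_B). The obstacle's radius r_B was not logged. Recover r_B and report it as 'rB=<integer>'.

m = -1500
d = (5, 5);  v_rel = (3, -10),  |v_rel|² = 109
v_rel×d = (3)·(5) − (-10)·(5) = 65
since m = R²·109 − 65²:  R² = (4225 + -1500) / 109 = 25
R = √25 = 5  ⇒  r_B = 5 − 4 = 1

rB=1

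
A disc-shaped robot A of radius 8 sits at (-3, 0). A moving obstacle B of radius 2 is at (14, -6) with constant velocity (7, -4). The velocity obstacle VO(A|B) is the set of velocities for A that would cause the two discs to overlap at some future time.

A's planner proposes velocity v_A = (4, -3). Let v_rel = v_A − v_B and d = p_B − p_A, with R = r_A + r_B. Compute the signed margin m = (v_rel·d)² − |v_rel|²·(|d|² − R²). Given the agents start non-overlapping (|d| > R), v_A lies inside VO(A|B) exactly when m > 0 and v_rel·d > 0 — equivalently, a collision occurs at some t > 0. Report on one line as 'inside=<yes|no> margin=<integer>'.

d = (17, -6),  |d|² = 325;  R = 8+2 = 10,  c = 325−10² = 225
v_rel = (-3, 1),  |v_rel|² = 10;  v_rel·d = (-3)·(17) + (1)·(-6) = -57
10·t² + 114·t + 225 = 0  ⇒  m = (-57)² − 10·225 = 999
m = 999 > 0,  v_rel·d = -57 < 0  ⇒  outside

inside=no margin=999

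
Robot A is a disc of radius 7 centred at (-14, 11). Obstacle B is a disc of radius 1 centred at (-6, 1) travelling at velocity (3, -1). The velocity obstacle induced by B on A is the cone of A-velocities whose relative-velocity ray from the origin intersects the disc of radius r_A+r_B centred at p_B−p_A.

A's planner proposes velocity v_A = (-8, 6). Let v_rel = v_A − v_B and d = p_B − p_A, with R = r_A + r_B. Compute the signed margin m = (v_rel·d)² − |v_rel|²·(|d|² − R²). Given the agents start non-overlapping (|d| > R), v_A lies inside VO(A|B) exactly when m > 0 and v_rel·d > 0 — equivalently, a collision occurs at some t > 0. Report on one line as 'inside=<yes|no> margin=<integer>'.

d = (8, -10),  |d|² = 164;  R = 7+1 = 8,  c = 164−8² = 100
v_rel = (-11, 7),  |v_rel|² = 170;  v_rel·d = (-11)·(8) + (7)·(-10) = -158
170·t² + 316·t + 100 = 0  ⇒  m = (-158)² − 170·100 = 7964
m = 7964 > 0,  v_rel·d = -158 < 0  ⇒  outside

inside=no margin=7964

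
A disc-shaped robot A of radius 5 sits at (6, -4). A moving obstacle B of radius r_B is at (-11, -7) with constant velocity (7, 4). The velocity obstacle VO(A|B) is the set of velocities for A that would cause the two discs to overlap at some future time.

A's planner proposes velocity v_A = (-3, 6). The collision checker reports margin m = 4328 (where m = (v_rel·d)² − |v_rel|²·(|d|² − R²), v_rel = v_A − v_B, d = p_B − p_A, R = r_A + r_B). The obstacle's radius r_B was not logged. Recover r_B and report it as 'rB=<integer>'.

m = 4328
d = (-17, -3);  v_rel = (-10, 2),  |v_rel|² = 104
v_rel×d = (-10)·(-3) − (2)·(-17) = 64
since m = R²·104 − 64²:  R² = (4096 + 4328) / 104 = 81
R = √81 = 9  ⇒  r_B = 9 − 5 = 4

rB=4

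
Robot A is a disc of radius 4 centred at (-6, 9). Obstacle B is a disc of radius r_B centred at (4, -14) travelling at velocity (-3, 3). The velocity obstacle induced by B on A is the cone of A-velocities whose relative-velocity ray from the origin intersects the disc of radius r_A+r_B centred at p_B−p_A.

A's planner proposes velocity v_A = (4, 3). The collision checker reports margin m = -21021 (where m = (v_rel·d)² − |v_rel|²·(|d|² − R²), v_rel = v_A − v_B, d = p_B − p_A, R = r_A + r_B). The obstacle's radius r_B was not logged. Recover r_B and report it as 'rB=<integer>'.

m = -21021
d = (10, -23);  v_rel = (7, 0),  |v_rel|² = 49
v_rel×d = (7)·(-23) − (0)·(10) = -161
since m = R²·49 − (-161)²:  R² = (25921 + -21021) / 49 = 100
R = √100 = 10  ⇒  r_B = 10 − 4 = 6

rB=6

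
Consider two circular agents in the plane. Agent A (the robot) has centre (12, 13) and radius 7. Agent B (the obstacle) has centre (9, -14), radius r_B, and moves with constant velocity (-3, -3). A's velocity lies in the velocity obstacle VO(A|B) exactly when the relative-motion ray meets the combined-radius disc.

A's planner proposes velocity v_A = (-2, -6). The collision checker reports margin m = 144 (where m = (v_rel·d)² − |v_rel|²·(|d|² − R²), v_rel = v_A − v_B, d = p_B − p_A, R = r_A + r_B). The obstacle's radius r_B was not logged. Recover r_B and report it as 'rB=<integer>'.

m = 144
d = (-3, -27);  v_rel = (1, -3),  |v_rel|² = 10
v_rel×d = (1)·(-27) − (-3)·(-3) = -36
since m = R²·10 − (-36)²:  R² = (1296 + 144) / 10 = 144
R = √144 = 12  ⇒  r_B = 12 − 7 = 5

rB=5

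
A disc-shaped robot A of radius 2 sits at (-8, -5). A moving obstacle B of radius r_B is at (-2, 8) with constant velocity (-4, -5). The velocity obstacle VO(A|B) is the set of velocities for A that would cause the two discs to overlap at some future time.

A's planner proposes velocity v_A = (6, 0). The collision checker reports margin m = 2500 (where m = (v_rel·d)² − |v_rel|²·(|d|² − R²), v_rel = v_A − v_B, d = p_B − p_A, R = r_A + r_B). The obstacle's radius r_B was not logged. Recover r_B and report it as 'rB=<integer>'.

m = 2500
d = (6, 13);  v_rel = (10, 5),  |v_rel|² = 125
v_rel×d = (10)·(13) − (5)·(6) = 100
since m = R²·125 − 100²:  R² = (10000 + 2500) / 125 = 100
R = √100 = 10  ⇒  r_B = 10 − 2 = 8

rB=8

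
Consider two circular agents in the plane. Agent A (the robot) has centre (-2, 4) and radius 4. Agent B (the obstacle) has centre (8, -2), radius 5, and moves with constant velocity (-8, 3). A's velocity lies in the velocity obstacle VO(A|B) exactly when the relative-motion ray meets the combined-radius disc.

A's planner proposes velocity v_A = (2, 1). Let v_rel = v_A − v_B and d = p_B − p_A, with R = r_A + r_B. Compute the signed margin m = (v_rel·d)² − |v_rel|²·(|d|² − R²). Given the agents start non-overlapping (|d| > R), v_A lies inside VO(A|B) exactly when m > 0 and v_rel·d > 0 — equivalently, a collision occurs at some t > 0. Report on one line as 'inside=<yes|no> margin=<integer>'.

d = (10, -6),  |d|² = 136;  R = 4+5 = 9,  c = 136−9² = 55
v_rel = (10, -2),  |v_rel|² = 104;  v_rel·d = (10)·(10) + (-2)·(-6) = 112
104·t² − 224·t + 55 = 0  ⇒  m = 112² − 104·55 = 6824
m = 6824 > 0,  v_rel·d = 112 > 0  ⇒  inside

inside=yes margin=6824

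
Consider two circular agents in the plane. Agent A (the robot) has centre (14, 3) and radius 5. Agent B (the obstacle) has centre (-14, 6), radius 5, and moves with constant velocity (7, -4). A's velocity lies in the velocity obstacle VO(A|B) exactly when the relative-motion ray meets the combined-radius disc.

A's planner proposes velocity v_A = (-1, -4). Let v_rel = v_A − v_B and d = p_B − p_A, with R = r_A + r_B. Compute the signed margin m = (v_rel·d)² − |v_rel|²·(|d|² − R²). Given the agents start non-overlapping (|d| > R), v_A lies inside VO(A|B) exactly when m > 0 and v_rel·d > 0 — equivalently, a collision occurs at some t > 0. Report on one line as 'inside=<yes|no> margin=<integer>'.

d = (-28, 3),  |d|² = 793;  R = 5+5 = 10,  c = 793−10² = 693
v_rel = (-8, 0),  |v_rel|² = 64;  v_rel·d = (-8)·(-28) + (0)·(3) = 224
64·t² − 448·t + 693 = 0  ⇒  m = 224² − 64·693 = 5824
m = 5824 > 0,  v_rel·d = 224 > 0  ⇒  inside

inside=yes margin=5824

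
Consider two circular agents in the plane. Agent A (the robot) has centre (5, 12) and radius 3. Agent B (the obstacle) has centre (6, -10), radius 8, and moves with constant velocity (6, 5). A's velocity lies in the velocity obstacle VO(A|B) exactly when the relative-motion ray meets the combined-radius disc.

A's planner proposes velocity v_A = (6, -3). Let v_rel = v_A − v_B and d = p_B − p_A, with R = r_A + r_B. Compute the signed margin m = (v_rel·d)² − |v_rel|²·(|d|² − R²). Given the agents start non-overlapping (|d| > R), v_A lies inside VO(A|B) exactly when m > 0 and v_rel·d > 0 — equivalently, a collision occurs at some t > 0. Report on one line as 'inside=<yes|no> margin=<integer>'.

d = (1, -22),  |d|² = 485;  R = 3+8 = 11,  c = 485−11² = 364
v_rel = (0, -8),  |v_rel|² = 64;  v_rel·d = (0)·(1) + (-8)·(-22) = 176
64·t² − 352·t + 364 = 0  ⇒  m = 176² − 64·364 = 7680
m = 7680 > 0,  v_rel·d = 176 > 0  ⇒  inside

inside=yes margin=7680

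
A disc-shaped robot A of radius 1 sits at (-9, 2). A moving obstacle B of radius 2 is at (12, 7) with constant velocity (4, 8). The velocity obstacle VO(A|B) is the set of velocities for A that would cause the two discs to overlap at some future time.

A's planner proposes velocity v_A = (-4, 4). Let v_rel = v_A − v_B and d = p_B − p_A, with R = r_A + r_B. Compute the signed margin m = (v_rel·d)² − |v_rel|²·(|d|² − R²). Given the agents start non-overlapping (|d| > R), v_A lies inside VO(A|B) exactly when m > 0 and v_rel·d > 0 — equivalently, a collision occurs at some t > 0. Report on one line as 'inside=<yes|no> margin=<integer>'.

d = (21, 5),  |d|² = 466;  R = 1+2 = 3,  c = 466−3² = 457
v_rel = (-8, -4),  |v_rel|² = 80;  v_rel·d = (-8)·(21) + (-4)·(5) = -188
80·t² + 376·t + 457 = 0  ⇒  m = (-188)² − 80·457 = -1216
m = -1216 < 0,  v_rel·d = -188 < 0  ⇒  outside

inside=no margin=-1216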